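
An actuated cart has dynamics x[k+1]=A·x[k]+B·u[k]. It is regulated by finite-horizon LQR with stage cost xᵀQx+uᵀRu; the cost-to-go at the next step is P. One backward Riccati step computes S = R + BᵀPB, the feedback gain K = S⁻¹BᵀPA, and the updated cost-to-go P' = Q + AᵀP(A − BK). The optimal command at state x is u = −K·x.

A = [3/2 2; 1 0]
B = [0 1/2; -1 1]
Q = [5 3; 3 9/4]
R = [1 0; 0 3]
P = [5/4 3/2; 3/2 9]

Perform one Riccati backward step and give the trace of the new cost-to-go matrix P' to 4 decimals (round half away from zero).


13.6985

BᵀP = [-1.5000 -9.0000; 2.1250 9.7500]
S = R + BᵀPB = [1 0; 0 3] + [9.0000 -9.7500; -9.7500 10.8125] = [10.0000 -9.7500; -9.7500 13.8125]
BᵀPA = [-11.2500 -3.0000; 12.9375 4.2500]
K = S⁻¹·BᵀPA = [-0.6792 0.0000; 0.4572 0.3077]
A−BK = [1.2714 1.8462; -0.1364 -0.3077]
AᵀP(A−BK) = [2.7562 2.7692; 2.7692 3.6923]
P' = Q + AᵀP(A−BK) = [7.7562 5.7692; 5.7692 5.9423]
tr(P') = 13.6985


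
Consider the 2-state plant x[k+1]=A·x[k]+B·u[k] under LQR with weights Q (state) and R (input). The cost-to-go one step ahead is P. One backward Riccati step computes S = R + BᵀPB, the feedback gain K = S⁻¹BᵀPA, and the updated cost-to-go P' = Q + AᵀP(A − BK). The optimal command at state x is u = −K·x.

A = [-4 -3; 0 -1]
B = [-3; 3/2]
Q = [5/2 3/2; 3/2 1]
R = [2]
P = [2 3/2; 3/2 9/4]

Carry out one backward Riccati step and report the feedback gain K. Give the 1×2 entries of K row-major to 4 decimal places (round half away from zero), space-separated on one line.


BᵀP = [-3.7500 -1.1250]
S = R + BᵀPB = [2] + [9.5625] = [11.5625]
BᵀPA = [15.0000 12.3750]
K = S⁻¹·BᵀPA = [1.2973 1.0703]
A−BK = [-0.1081 0.2108; -1.9459 -2.6054]
AᵀP(A−BK) = [12.5405 13.9459; 13.9459 16.0054]
P' = Q + AᵀP(A−BK) = [15.0405 15.4459; 15.4459 17.0054]
tr(P') = 32.0459

1.2973 1.0703


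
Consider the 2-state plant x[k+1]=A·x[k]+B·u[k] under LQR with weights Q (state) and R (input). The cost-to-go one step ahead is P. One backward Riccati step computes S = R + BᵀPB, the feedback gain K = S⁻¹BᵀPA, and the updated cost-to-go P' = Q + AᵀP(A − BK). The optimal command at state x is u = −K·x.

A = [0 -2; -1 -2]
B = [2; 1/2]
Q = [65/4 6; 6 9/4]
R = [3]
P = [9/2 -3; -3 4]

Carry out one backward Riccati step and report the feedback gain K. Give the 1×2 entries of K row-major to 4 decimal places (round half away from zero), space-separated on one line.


BᵀP = [7.5000 -4.0000]
S = R + BᵀPB = [3] + [13.0000] = [16.0000]
BᵀPA = [4.0000 -7.0000]
K = S⁻¹·BᵀPA = [0.2500 -0.4375]
A−BK = [-0.5000 -1.1250; -1.1250 -1.7813]
AᵀP(A−BK) = [3.0000 3.7500; 3.7500 6.9375]
P' = Q + AᵀP(A−BK) = [19.2500 9.7500; 9.7500 9.1875]
tr(P') = 28.4375

0.2500 -0.4375


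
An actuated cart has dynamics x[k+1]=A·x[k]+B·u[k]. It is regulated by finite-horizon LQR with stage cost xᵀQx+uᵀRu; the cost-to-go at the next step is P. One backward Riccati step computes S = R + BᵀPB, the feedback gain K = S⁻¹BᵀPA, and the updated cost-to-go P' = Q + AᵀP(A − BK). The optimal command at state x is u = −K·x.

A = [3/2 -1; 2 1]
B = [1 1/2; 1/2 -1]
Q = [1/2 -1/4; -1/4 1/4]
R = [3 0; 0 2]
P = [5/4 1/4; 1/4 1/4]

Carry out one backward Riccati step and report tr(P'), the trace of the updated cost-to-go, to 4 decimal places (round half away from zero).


BᵀP = [1.3750 0.3750; 0.3750 -0.1250]
S = R + BᵀPB = [3 0; 0 2] + [1.5625 0.3125; 0.3125 0.3125] = [4.5625 0.3125; 0.3125 2.3125]
BᵀPA = [2.8125 -1.0000; 0.3125 -0.5000]
K = S⁻¹·BᵀPA = [0.6129 -0.2063; 0.0523 -0.1883]
A−BK = [0.8610 -0.6996; 1.7459 0.9148]
AᵀP(A−BK) = [3.5725 -0.8610; -0.8610 0.6996]
P' = Q + AᵀP(A−BK) = [4.0725 -1.1110; -1.1110 0.9496]
tr(P') = 5.0220

5.0220


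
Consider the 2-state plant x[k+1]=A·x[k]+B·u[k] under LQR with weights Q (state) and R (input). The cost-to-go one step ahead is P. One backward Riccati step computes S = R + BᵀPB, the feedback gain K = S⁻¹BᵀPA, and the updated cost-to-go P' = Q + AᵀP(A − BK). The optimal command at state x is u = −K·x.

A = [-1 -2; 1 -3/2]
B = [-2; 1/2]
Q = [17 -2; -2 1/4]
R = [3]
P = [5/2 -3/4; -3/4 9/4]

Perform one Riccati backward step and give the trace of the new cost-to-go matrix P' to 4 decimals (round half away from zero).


BᵀP = [-5.3750 2.6250]
S = R + BᵀPB = [3] + [12.0625] = [15.0625]
BᵀPA = [8.0000 6.8125]
K = S⁻¹·BᵀPA = [0.5311 0.4523]
A−BK = [0.0622 -1.0954; 0.7344 -1.7261]
AᵀP(A−BK) = [2.0010 -1.6183; -1.6183 7.4813]
P' = Q + AᵀP(A−BK) = [19.0010 -3.6183; -3.6183 7.7313]
tr(P') = 26.7324

26.7324


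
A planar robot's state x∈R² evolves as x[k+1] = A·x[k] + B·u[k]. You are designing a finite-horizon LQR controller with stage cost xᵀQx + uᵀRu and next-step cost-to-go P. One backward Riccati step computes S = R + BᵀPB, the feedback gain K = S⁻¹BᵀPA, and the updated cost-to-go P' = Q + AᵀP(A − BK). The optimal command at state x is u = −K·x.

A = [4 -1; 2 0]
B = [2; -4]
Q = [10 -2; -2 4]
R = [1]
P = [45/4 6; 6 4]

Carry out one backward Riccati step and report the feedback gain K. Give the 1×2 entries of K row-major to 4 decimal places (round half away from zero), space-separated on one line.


-1.0000 0.1071

BᵀP = [-1.5000 -4.0000]
S = R + BᵀPB = [1] + [13.0000] = [14.0000]
BᵀPA = [-14.0000 1.5000]
K = S⁻¹·BᵀPA = [-1.0000 0.1071]
A−BK = [6.0000 -1.2143; -2.0000 0.4286]
AᵀP(A−BK) = [278.0000 -55.5000; -55.5000 11.0893]
P' = Q + AᵀP(A−BK) = [288.0000 -57.5000; -57.5000 15.0893]
tr(P') = 303.0893


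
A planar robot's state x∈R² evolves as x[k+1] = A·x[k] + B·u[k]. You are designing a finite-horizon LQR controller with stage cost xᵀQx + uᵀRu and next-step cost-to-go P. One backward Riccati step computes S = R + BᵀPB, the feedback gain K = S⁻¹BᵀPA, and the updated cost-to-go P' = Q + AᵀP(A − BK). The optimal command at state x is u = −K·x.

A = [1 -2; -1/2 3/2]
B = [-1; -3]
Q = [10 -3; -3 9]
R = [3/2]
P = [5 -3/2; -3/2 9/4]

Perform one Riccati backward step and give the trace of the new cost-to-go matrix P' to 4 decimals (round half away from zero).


BᵀP = [-0.5000 -5.2500]
S = R + BᵀPB = [3/2] + [16.2500] = [17.7500]
BᵀPA = [2.1250 -6.8750]
K = S⁻¹·BᵀPA = [0.1197 -0.3873]
A−BK = [1.1197 -2.3873; -0.1408 0.3380]
AᵀP(A−BK) = [6.8081 -14.6144; -14.6144 31.3996]
P' = Q + AᵀP(A−BK) = [16.8081 -17.6144; -17.6144 40.3996]
tr(P') = 57.2077

57.2077


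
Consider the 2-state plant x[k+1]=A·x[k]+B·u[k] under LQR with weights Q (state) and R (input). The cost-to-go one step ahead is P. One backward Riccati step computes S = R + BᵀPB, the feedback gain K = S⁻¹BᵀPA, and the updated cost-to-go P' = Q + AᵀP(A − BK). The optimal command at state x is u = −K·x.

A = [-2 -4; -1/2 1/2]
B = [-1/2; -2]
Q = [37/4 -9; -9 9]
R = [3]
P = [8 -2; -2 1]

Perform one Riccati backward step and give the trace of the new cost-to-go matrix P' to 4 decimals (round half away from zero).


182.6500

BᵀP = [0.0000 -1.0000]
S = R + BᵀPB = [3] + [2.0000] = [5.0000]
BᵀPA = [0.5000 -0.5000]
K = S⁻¹·BᵀPA = [0.1000 -0.1000]
A−BK = [-1.9500 -4.0500; -0.3000 0.3000]
AᵀP(A−BK) = [28.2000 61.8000; 61.8000 136.2000]
P' = Q + AᵀP(A−BK) = [37.4500 52.8000; 52.8000 145.2000]
tr(P') = 182.6500


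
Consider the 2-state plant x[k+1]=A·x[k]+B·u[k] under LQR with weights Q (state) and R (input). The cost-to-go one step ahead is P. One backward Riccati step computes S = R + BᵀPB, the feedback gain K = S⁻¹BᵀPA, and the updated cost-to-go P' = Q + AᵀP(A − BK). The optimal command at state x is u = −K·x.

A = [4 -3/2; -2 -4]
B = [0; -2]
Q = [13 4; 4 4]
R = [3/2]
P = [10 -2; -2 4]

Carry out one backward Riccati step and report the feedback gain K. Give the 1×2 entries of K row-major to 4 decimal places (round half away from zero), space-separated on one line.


1.8286 1.4857

BᵀP = [4.0000 -8.0000]
S = R + BᵀPB = [3/2] + [16.0000] = [17.5000]
BᵀPA = [32.0000 26.0000]
K = S⁻¹·BᵀPA = [1.8286 1.4857]
A−BK = [4.0000 -1.5000; 1.6571 -1.0286]
AᵀP(A−BK) = [149.4857 -49.5429; -49.5429 23.8714]
P' = Q + AᵀP(A−BK) = [162.4857 -45.5429; -45.5429 27.8714]
tr(P') = 190.3571


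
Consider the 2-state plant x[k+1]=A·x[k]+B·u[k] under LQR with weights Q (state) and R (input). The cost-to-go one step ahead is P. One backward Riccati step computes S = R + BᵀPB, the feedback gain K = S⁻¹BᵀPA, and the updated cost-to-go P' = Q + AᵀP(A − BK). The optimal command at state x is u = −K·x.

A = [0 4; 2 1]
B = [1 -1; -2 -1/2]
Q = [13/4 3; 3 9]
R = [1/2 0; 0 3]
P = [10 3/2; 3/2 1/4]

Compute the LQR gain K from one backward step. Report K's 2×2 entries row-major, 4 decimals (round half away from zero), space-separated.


BᵀP = [7.0000 1.0000; -10.7500 -1.6250]
S = R + BᵀPB = [1/2 0; 0 3] + [5.0000 -7.5000; -7.5000 11.5625] = [5.5000 -7.5000; -7.5000 14.5625]
BᵀPA = [2.0000 29.0000; -3.2500 -44.6250]
K = S⁻¹·BᵀPA = [0.1992 3.6750; -0.1206 -1.1717]
A−BK = [-0.3198 -0.8467; 2.3381 7.7641]
AᵀP(A−BK) = [0.2097 1.3421; 1.3421 13.3893]
P' = Q + AᵀP(A−BK) = [3.4597 4.3421; 4.3421 22.3893]
tr(P') = 25.8490

0.1992 3.6750 -0.1206 -1.1717


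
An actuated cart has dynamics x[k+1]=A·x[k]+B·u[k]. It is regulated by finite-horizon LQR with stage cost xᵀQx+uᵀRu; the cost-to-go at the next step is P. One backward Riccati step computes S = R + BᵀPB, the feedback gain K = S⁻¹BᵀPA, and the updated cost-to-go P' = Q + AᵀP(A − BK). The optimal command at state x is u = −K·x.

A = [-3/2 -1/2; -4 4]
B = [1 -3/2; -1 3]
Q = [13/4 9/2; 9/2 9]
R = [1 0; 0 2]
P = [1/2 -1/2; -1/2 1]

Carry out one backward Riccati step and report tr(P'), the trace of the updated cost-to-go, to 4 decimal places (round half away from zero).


17.3148

BᵀP = [1.0000 -1.5000; -2.2500 3.7500]
S = R + BᵀPB = [1 0; 0 2] + [2.5000 -6.0000; -6.0000 14.6250] = [3.5000 -6.0000; -6.0000 16.6250]
BᵀPA = [4.5000 -6.5000; -11.6250 16.1250]
K = S⁻¹·BᵀPA = [0.2282 -0.5099; -0.6169 0.7859]
A−BK = [-2.6535 1.1887; -1.9211 1.1324]
AᵀP(A−BK) = [2.9268 -2.1944; -2.1944 2.1380]
P' = Q + AᵀP(A−BK) = [6.1768 2.3056; 2.3056 11.1380]
tr(P') = 17.3148


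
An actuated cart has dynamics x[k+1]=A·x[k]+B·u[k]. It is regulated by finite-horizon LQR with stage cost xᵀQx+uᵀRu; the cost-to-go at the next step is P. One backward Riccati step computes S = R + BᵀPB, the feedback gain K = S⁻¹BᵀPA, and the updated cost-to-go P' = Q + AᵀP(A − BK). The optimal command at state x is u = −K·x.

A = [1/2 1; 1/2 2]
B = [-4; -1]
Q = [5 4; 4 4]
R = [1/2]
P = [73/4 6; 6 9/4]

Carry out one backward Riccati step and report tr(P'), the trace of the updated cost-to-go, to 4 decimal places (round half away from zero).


9.8436

BᵀP = [-79.0000 -26.2500]
S = R + BᵀPB = [1/2] + [342.2500] = [342.7500]
BᵀPA = [-52.6250 -131.5000]
K = S⁻¹·BᵀPA = [-0.1535 -0.3837]
A−BK = [-0.1142 -0.5346; 0.3465 1.6163]
AᵀP(A−BK) = [0.0451 0.1848; 0.1848 0.7985]
P' = Q + AᵀP(A−BK) = [5.0451 4.1848; 4.1848 4.7985]
tr(P') = 9.8436


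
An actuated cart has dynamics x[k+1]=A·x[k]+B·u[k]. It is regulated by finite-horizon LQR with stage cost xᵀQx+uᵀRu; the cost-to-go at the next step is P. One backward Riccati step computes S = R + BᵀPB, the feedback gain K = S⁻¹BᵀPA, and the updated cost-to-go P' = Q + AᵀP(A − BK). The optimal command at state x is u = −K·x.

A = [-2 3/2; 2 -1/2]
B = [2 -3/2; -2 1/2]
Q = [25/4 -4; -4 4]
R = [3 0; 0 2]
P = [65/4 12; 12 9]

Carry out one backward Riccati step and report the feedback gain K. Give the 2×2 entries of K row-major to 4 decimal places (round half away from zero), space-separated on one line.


BᵀP = [8.5000 6.0000; -18.3750 -13.5000]
S = R + BᵀPB = [3 0; 0 2] + [5.0000 -9.7500; -9.7500 20.8125] = [8.0000 -9.7500; -9.7500 22.8125]
BᵀPA = [-5.0000 9.7500; 9.7500 -20.8125]
K = S⁻¹·BᵀPA = [-0.2173 0.2230; 0.3345 -0.8170]
A−BK = [-1.0636 -0.1716; 1.3981 0.3545]
AᵀP(A−BK) = [0.6519 -0.6690; -0.6690 1.6340]
P' = Q + AᵀP(A−BK) = [6.9019 -4.6690; -4.6690 5.6340]
tr(P') = 12.5359

-0.2173 0.2230 0.3345 -0.8170


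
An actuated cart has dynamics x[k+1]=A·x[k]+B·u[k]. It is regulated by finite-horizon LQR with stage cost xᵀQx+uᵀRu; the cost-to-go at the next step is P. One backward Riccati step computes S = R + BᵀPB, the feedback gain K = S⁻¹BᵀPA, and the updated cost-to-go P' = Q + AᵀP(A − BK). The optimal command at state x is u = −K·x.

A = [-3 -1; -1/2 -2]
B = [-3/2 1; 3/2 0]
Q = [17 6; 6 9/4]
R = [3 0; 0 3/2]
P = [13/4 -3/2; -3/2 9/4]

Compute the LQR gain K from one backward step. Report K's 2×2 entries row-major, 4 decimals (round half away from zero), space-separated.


0.4426 -0.3934 -1.2308 -0.6428

BᵀP = [-7.1250 5.6250; 3.2500 -1.5000]
S = R + BᵀPB = [3 0; 0 3/2] + [19.1250 -7.1250; -7.1250 3.2500] = [22.1250 -7.1250; -7.1250 4.7500]
BᵀPA = [18.5625 -4.1250; -9.0000 -0.2500]
K = S⁻¹·BᵀPA = [0.4426 -0.3934; -1.2308 -0.6428]
A−BK = [-1.1053 -0.9474; -1.1639 -1.4098]
AᵀP(A−BK) = [6.0191 3.7681; 3.7681 4.4664]
P' = Q + AᵀP(A−BK) = [23.0191 9.7681; 9.7681 6.7164]
tr(P') = 29.7354


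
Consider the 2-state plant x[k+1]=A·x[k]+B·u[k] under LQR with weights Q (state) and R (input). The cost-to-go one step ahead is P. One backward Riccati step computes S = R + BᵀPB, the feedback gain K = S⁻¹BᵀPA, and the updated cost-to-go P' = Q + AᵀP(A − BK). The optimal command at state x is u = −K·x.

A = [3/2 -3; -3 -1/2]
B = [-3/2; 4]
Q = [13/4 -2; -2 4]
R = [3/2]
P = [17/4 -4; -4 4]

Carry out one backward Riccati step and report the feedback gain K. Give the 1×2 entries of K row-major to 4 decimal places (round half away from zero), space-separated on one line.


BᵀP = [-22.3750 22.0000]
S = R + BᵀPB = [3/2] + [121.5625] = [123.0625]
BᵀPA = [-99.5625 56.1250]
K = S⁻¹·BᵀPA = [-0.8090 0.4561]
A−BK = [0.2864 -2.3159; 0.2362 -2.3243]
AᵀP(A−BK) = [1.0124 -0.7176; -0.7176 1.6531]
P' = Q + AᵀP(A−BK) = [4.2624 -2.7176; -2.7176 5.6531]
tr(P') = 9.9156

-0.8090 0.4561


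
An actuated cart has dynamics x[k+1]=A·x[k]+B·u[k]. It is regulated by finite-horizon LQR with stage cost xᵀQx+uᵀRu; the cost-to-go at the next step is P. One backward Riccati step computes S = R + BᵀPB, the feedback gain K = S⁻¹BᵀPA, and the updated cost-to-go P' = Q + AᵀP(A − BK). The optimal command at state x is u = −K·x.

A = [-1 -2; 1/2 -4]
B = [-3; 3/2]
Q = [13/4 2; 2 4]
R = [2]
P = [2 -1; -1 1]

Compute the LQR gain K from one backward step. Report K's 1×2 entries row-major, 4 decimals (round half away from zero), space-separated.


BᵀP = [-7.5000 4.5000]
S = R + BᵀPB = [2] + [29.2500] = [31.2500]
BᵀPA = [9.7500 -3.0000]
K = S⁻¹·BᵀPA = [0.3120 -0.0960]
A−BK = [-0.0640 -2.2880; 0.0320 -3.8560]
AᵀP(A−BK) = [0.2080 -0.0640; -0.0640 7.7120]
P' = Q + AᵀP(A−BK) = [3.4580 1.9360; 1.9360 11.7120]
tr(P') = 15.1700

0.3120 -0.0960


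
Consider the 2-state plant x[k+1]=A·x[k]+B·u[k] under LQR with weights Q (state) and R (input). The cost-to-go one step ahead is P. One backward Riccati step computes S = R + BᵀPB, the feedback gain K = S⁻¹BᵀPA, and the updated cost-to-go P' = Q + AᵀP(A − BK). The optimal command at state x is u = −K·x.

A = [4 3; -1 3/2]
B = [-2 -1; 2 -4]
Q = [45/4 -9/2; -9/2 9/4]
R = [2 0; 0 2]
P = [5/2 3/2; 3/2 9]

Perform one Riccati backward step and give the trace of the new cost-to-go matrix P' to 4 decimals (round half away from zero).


BᵀP = [-2.0000 15.0000; -8.5000 -37.5000]
S = R + BᵀPB = [2 0; 0 2] + [34.0000 -58.0000; -58.0000 158.5000] = [36.0000 -58.0000; -58.0000 160.5000]
BᵀPA = [-23.0000 16.5000; 3.5000 -81.7500]
K = S⁻¹·BᵀPA = [-1.4451 -0.8671; -0.5004 -0.8227]
A−BK = [0.6094 0.4430; -0.1114 -0.0565]
AᵀP(A−BK) = [5.5139 3.9355; 3.9355 3.3018]
P' = Q + AᵀP(A−BK) = [16.7639 -0.5645; -0.5645 5.5518]
tr(P') = 22.3157

22.3157


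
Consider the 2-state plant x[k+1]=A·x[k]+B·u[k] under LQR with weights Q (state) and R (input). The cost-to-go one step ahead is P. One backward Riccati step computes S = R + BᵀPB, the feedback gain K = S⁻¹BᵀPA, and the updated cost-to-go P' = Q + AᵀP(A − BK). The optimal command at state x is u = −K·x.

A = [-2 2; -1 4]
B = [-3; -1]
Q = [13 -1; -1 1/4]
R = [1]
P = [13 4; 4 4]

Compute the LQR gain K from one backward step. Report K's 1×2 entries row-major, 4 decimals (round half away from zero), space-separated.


0.6986 -1.0274

BᵀP = [-43.0000 -16.0000]
S = R + BᵀPB = [1] + [145.0000] = [146.0000]
BᵀPA = [102.0000 -150.0000]
K = S⁻¹·BᵀPA = [0.6986 -1.0274]
A−BK = [0.0959 -1.0822; -0.3014 2.9726]
AᵀP(A−BK) = [0.7397 -3.2055; -3.2055 25.8904]
P' = Q + AᵀP(A−BK) = [13.7397 -4.2055; -4.2055 26.1404]
tr(P') = 39.8801


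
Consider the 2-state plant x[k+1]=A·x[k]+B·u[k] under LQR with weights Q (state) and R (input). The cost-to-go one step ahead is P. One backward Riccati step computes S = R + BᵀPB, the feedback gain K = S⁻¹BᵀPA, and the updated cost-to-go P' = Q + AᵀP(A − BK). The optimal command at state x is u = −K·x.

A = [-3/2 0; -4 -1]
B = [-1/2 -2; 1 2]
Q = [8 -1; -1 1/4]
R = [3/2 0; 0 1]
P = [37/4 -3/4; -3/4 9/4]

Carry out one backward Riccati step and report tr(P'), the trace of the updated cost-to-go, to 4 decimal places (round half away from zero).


47.5132

BᵀP = [-5.3750 2.6250; -20.0000 6.0000]
S = R + BᵀPB = [3/2 0; 0 1] + [5.3125 16.0000; 16.0000 52.0000] = [6.8125 16.0000; 16.0000 53.0000]
BᵀPA = [-2.4375 -2.6250; 6.0000 -6.0000]
K = S⁻¹·BᵀPA = [-2.1434 -0.4105; 0.7603 0.0107]
A−BK = [-1.0512 -0.1838; -3.3772 -0.6109]
AᵀP(A−BK) = [38.0265 6.8102; 6.8102 1.2368]
P' = Q + AᵀP(A−BK) = [46.0265 5.8102; 5.8102 1.4868]
tr(P') = 47.5132


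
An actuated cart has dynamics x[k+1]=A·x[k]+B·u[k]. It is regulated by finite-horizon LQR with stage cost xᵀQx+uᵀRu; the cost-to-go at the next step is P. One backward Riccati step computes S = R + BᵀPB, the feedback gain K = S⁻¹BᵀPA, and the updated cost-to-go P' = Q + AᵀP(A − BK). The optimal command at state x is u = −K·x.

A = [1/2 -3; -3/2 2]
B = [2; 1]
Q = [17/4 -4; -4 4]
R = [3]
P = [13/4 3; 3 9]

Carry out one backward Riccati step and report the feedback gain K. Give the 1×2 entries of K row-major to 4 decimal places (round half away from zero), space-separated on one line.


BᵀP = [9.5000 15.0000]
S = R + BᵀPB = [3] + [34.0000] = [37.0000]
BᵀPA = [-17.7500 1.5000]
K = S⁻¹·BᵀPA = [-0.4797 0.0405]
A−BK = [1.4595 -3.0811; -1.0203 1.9595]
AᵀP(A−BK) = [8.0473 -14.6554; -14.6554 29.1892]
P' = Q + AᵀP(A−BK) = [12.2973 -18.6554; -18.6554 33.1892]
tr(P') = 45.4865

-0.4797 0.0405


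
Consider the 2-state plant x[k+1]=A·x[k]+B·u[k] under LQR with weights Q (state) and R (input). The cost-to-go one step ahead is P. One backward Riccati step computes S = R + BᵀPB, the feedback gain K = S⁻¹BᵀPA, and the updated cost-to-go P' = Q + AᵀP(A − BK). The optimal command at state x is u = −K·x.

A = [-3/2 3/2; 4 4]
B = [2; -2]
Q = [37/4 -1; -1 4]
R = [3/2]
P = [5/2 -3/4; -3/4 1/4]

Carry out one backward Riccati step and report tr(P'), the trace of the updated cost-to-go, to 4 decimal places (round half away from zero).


BᵀP = [6.5000 -2.0000]
S = R + BᵀPB = [3/2] + [17.0000] = [18.5000]
BᵀPA = [-17.7500 1.7500]
K = S⁻¹·BᵀPA = [-0.9595 0.0946]
A−BK = [0.4189 1.3108; 2.0811 4.1892]
AᵀP(A−BK) = [1.5946 0.0541; 0.0541 0.4595]
P' = Q + AᵀP(A−BK) = [10.8446 -0.9459; -0.9459 4.4595]
tr(P') = 15.3041

15.3041


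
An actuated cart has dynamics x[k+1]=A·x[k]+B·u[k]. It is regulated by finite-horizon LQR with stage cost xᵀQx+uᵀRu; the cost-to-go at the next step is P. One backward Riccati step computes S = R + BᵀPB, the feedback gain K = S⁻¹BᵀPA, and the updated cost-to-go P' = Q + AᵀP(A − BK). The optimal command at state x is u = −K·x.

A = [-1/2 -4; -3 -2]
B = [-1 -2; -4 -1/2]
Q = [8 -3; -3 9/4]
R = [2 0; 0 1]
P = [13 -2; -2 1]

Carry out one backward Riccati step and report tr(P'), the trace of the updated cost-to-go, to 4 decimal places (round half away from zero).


BᵀP = [-5.0000 -2.0000; -25.0000 3.5000]
S = R + BᵀPB = [2 0; 0 1] + [13.0000 11.0000; 11.0000 48.2500] = [15.0000 11.0000; 11.0000 49.2500]
BᵀPA = [8.5000 24.0000; 2.0000 93.0000]
K = S⁻¹·BᵀPA = [0.6420 0.2574; -0.1028 1.8308]
A−BK = [-0.0635 -0.0809; -0.4832 -0.0550]
AᵀP(A−BK) = [0.9982 0.1505; 0.1505 3.5548]
P' = Q + AᵀP(A−BK) = [8.9982 -2.8495; -2.8495 5.8048]
tr(P') = 14.8030

14.8030


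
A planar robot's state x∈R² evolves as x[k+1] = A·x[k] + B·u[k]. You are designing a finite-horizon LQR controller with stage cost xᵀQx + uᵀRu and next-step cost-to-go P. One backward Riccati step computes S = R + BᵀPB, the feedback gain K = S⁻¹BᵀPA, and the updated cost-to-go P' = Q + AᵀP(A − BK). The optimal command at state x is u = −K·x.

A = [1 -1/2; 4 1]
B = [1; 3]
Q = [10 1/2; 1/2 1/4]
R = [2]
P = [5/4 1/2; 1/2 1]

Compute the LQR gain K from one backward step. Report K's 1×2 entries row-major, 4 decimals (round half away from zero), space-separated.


1.0984 0.1393

BᵀP = [2.7500 3.5000]
S = R + BᵀPB = [2] + [13.2500] = [15.2500]
BᵀPA = [16.7500 2.1250]
K = S⁻¹·BᵀPA = [1.0984 0.1393]
A−BK = [-0.0984 -0.6393; 0.7049 0.5820]
AᵀP(A−BK) = [2.8525 0.5410; 0.5410 0.5164]
P' = Q + AᵀP(A−BK) = [12.8525 1.0410; 1.0410 0.7664]
tr(P') = 13.6189


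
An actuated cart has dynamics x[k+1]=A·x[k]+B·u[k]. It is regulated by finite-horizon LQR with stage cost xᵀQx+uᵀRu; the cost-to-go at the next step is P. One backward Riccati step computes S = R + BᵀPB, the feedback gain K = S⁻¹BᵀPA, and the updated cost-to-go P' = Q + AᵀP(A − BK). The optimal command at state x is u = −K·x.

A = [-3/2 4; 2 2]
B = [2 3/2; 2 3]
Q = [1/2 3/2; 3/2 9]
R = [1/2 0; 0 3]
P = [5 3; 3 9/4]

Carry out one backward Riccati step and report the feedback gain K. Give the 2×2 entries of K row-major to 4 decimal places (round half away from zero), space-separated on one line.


BᵀP = [16.0000 10.5000; 16.5000 11.2500]
S = R + BᵀPB = [1/2 0; 0 3] + [53.0000 55.5000; 55.5000 58.5000] = [53.5000 55.5000; 55.5000 61.5000]
BᵀPA = [-3.0000 85.0000; -2.2500 88.5000]
K = S⁻¹·BᵀPA = [-0.2839 1.5036; 0.2196 0.0821]
A−BK = [-1.2616 0.8696; 1.9089 -1.2536]
AᵀP(A−BK) = [1.8924 -1.3045; -1.3045 1.9268]
P' = Q + AᵀP(A−BK) = [2.3924 0.1955; 0.1955 10.9268]
tr(P') = 13.3192

-0.2839 1.5036 0.2196 0.0821


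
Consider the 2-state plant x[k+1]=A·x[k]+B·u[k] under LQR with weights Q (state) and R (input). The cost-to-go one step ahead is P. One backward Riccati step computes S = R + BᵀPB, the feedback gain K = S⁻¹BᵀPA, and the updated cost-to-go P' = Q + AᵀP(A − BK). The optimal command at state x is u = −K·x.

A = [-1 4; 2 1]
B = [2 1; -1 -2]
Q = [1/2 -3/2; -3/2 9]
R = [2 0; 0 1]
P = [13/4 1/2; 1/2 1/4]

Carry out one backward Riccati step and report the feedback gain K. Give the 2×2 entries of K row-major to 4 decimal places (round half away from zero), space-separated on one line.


BᵀP = [6.0000 0.7500; 2.2500 0.0000]
S = R + BᵀPB = [2 0; 0 1] + [11.2500 4.5000; 4.5000 2.2500] = [13.2500 4.5000; 4.5000 3.2500]
BᵀPA = [-4.5000 24.7500; -2.2500 9.0000]
K = S⁻¹·BᵀPA = [-0.1973 1.7507; -0.4192 0.3452]
A−BK = [-0.1863 0.1534; 0.9644 3.4411]
AᵀP(A−BK) = [0.4192 -0.3452; -0.3452 9.8137]
P' = Q + AᵀP(A−BK) = [0.9192 -1.8452; -1.8452 18.8137]
tr(P') = 19.7329

-0.1973 1.7507 -0.4192 0.3452


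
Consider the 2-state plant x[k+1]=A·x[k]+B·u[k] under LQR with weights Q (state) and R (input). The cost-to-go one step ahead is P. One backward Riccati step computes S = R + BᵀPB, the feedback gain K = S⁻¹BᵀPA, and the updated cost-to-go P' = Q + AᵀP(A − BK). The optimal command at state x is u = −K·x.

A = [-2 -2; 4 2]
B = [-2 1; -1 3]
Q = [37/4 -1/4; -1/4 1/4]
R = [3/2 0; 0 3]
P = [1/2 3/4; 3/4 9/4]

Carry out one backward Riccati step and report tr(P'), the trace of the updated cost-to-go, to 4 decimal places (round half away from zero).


15.9892

BᵀP = [-1.7500 -3.7500; 2.7500 7.5000]
S = R + BᵀPB = [3/2 0; 0 3] + [7.2500 -13.0000; -13.0000 25.2500] = [8.7500 -13.0000; -13.0000 28.2500]
BᵀPA = [-11.5000 -4.0000; 24.5000 9.5000]
K = S⁻¹·BᵀPA = [-0.0815 0.1343; 0.8297 0.3981]
A−BK = [-2.9928 -2.1295; 1.4293 0.9400]
AᵀP(A−BK) = [4.7338 2.7914; 2.7914 1.7554]
P' = Q + AᵀP(A−BK) = [13.9838 2.5414; 2.5414 2.0054]
tr(P') = 15.9892


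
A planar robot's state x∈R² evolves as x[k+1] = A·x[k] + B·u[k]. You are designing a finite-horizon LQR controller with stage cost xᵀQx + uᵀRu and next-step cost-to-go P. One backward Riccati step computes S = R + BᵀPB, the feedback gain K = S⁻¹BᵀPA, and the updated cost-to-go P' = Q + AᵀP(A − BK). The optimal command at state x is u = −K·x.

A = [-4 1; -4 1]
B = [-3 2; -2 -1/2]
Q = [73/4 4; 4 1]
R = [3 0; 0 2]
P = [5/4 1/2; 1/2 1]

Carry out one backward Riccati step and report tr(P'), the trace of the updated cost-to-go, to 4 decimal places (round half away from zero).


BᵀP = [-4.7500 -3.5000; 2.2500 0.5000]
S = R + BᵀPB = [3 0; 0 2] + [21.2500 -7.7500; -7.7500 4.2500] = [24.2500 -7.7500; -7.7500 6.2500]
BᵀPA = [33.0000 -8.2500; -11.0000 2.7500]
K = S⁻¹·BᵀPA = [1.3224 -0.3306; -0.1202 0.0301]
A−BK = [0.2077 -0.0519; -1.4153 0.3538]
AᵀP(A−BK) = [7.0383 -1.7596; -1.7596 0.4399]
P' = Q + AᵀP(A−BK) = [25.2883 2.2404; 2.2404 1.4399]
tr(P') = 26.7281

26.7281


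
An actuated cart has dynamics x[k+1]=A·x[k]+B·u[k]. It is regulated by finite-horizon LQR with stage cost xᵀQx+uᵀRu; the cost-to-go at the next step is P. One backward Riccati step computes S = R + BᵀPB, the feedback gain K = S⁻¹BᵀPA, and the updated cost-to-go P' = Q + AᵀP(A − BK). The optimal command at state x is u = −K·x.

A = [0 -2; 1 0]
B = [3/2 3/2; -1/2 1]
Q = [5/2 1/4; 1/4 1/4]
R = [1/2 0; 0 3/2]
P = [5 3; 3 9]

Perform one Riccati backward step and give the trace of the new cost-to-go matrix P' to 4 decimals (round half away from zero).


4.2171

BᵀP = [6.0000 0.0000; 10.5000 13.5000]
S = R + BᵀPB = [1/2 0; 0 3/2] + [9.0000 9.0000; 9.0000 29.2500] = [9.5000 9.0000; 9.0000 30.7500]
BᵀPA = [0.0000 -12.0000; 13.5000 -21.0000]
K = S⁻¹·BᵀPA = [-0.5755 -0.8526; 0.6075 -0.4334]
A−BK = [-0.0480 -0.0710; 0.1048 0.0071]
AᵀP(A−BK) = [0.7993 -0.1492; -0.1492 0.6679]
P' = Q + AᵀP(A−BK) = [3.2993 0.1008; 0.1008 0.9179]
tr(P') = 4.2171


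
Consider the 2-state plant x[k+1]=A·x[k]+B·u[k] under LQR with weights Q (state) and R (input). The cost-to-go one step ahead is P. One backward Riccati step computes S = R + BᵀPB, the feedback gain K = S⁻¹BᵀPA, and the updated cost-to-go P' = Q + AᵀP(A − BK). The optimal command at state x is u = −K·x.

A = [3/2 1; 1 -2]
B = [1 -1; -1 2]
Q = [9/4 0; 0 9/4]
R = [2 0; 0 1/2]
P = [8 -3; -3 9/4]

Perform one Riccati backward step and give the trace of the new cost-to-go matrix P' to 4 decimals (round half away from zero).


BᵀP = [11.0000 -5.2500; -14.0000 7.5000]
S = R + BᵀPB = [2 0; 0 1/2] + [16.2500 -21.5000; -21.5000 29.0000] = [18.2500 -21.5000; -21.5000 29.5000]
BᵀPA = [11.2500 21.5000; -13.5000 -29.0000]
K = S⁻¹·BᵀPA = [0.5468 0.1412; -0.0591 -0.8801]
A−BK = [0.8941 -0.0213; 1.6650 -0.0985]
AᵀP(A−BK) = [4.3005 0.0296; 0.0296 0.4401]
P' = Q + AᵀP(A−BK) = [6.5505 0.0296; 0.0296 2.6901]
tr(P') = 9.2406

9.2406


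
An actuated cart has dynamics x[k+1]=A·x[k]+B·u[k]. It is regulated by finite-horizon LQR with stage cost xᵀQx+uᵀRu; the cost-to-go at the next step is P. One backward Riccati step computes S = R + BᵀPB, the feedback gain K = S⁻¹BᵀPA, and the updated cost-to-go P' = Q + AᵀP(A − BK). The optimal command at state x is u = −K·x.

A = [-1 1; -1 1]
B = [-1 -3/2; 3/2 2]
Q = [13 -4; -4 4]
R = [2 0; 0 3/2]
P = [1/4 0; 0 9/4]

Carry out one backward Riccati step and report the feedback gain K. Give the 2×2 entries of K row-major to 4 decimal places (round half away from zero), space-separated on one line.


BᵀP = [-0.2500 3.3750; -0.3750 4.5000]
S = R + BᵀPB = [2 0; 0 3/2] + [5.3125 7.1250; 7.1250 9.5625] = [7.3125 7.1250; 7.1250 11.0625]
BᵀPA = [-3.1250 3.1250; -4.1250 4.1250]
K = S⁻¹·BᵀPA = [-0.1719 0.1719; -0.2622 0.2622]
A−BK = [-1.5651 1.5651; -0.2178 0.2178]
AᵀP(A−BK) = [0.8814 -0.8814; -0.8814 0.8814]
P' = Q + AᵀP(A−BK) = [13.8814 -4.8814; -4.8814 4.8814]
tr(P') = 18.7627

-0.1719 0.1719 -0.2622 0.2622


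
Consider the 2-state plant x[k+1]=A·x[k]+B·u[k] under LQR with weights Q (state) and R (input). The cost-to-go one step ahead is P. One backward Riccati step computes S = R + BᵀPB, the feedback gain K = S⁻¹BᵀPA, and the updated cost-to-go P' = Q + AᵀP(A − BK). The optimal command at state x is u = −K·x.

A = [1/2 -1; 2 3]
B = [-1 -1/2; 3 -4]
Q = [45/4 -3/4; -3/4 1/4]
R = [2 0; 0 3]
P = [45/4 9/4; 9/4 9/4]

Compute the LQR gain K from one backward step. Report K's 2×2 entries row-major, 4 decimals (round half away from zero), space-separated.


BᵀP = [-4.5000 4.5000; -14.6250 -10.1250]
S = R + BᵀPB = [2 0; 0 3] + [18.0000 -15.7500; -15.7500 47.8125] = [20.0000 -15.7500; -15.7500 50.8125]
BᵀPA = [6.7500 18.0000; -27.5625 -15.7500]
K = S⁻¹·BᵀPA = [-0.1186 0.8677; -0.5792 -0.0410]
A−BK = [0.0918 -0.1528; 0.0391 0.2329]
AᵀP(A−BK) = [1.1489 -0.2372; -0.2372 1.7354]
P' = Q + AᵀP(A−BK) = [12.3989 -0.9872; -0.9872 1.9854]
tr(P') = 14.3843

-0.1186 0.8677 -0.5792 -0.0410


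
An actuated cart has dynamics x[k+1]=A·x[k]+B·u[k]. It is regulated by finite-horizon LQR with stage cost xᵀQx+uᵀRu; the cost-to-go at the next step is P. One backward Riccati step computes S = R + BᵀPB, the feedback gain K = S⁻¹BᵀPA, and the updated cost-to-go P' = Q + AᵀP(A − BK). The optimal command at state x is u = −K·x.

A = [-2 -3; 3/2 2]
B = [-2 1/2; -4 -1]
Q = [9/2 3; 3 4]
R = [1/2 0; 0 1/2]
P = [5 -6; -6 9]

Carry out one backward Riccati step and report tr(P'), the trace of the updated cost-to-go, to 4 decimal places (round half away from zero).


BᵀP = [14.0000 -24.0000; 8.5000 -12.0000]
S = R + BᵀPB = [1/2 0; 0 1/2] + [68.0000 31.0000; 31.0000 16.2500] = [68.5000 31.0000; 31.0000 16.7500]
BᵀPA = [-64.0000 -90.0000; -35.0000 -49.5000]
K = S⁻¹·BᵀPA = [0.0698 0.1449; -2.2186 -3.2233]
A−BK = [-0.7512 -1.0986; -0.4396 -0.6439]
AᵀP(A−BK) = [3.0615 4.4547; 4.4547 6.4829]
P' = Q + AᵀP(A−BK) = [7.5615 7.4547; 7.4547 10.4829]
tr(P') = 18.0444

18.0444


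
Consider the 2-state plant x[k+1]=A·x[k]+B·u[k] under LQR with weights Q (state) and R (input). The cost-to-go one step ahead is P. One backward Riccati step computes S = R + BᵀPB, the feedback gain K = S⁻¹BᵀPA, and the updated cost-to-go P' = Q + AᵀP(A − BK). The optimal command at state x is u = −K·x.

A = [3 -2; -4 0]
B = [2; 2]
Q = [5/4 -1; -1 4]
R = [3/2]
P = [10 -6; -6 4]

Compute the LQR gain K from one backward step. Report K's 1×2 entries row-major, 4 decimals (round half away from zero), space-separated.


4.2105 -1.6842

BᵀP = [8.0000 -4.0000]
S = R + BᵀPB = [3/2] + [8.0000] = [9.5000]
BᵀPA = [40.0000 -16.0000]
K = S⁻¹·BᵀPA = [4.2105 -1.6842]
A−BK = [-5.4211 1.3684; -12.4211 3.3684]
AᵀP(A−BK) = [129.5789 -40.6316; -40.6316 13.0526]
P' = Q + AᵀP(A−BK) = [130.8289 -41.6316; -41.6316 17.0526]
tr(P') = 147.8816


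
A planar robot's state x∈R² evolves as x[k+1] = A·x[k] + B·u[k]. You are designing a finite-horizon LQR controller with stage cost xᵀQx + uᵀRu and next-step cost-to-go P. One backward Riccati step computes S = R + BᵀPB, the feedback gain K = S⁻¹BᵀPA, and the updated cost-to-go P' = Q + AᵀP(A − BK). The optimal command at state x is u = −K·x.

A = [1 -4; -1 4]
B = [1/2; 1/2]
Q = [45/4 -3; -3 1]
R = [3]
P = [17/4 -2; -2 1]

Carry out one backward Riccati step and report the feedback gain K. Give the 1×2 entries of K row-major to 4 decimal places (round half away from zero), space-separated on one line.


BᵀP = [1.1250 -0.5000]
S = R + BᵀPB = [3] + [0.3125] = [3.3125]
BᵀPA = [1.6250 -6.5000]
K = S⁻¹·BᵀPA = [0.4906 -1.9623]
A−BK = [0.7547 -3.0189; -1.2453 4.9811]
AᵀP(A−BK) = [8.4528 -33.8113; -33.8113 135.2453]
P' = Q + AᵀP(A−BK) = [19.7028 -36.8113; -36.8113 136.2453]
tr(P') = 155.9481

0.4906 -1.9623


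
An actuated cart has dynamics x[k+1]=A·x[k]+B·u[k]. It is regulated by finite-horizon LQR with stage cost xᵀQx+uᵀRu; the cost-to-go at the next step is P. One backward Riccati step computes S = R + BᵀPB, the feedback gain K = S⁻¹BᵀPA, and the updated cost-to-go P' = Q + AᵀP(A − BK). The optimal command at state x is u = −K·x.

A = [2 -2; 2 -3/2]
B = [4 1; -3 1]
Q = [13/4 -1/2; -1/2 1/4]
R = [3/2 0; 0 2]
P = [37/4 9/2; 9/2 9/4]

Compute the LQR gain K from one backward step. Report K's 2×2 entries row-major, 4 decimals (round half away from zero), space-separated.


0.7645 -0.7135 0.6415 -0.5703

BᵀP = [23.5000 11.2500; 13.7500 6.7500]
S = R + BᵀPB = [3/2 0; 0 2] + [60.2500 34.7500; 34.7500 20.5000] = [61.7500 34.7500; 34.7500 22.5000]
BᵀPA = [69.5000 -63.8750; 41.0000 -37.6250]
K = S⁻¹·BᵀPA = [0.7645 -0.7135; 0.6415 -0.5703]
A−BK = [-1.6996 1.4242; 3.6521 -3.0701]
AᵀP(A−BK) = [2.5658 -2.2812; -2.2812 2.0318]
P' = Q + AᵀP(A−BK) = [5.8158 -2.7812; -2.7812 2.2818]
tr(P') = 8.0976


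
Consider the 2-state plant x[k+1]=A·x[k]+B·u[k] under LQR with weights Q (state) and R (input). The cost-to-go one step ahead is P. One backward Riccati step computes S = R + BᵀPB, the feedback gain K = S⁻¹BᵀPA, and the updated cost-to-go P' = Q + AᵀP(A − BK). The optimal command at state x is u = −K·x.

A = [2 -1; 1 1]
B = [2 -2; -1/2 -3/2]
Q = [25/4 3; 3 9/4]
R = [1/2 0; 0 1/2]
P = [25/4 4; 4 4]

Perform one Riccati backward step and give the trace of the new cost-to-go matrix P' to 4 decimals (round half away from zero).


9.1698

BᵀP = [10.5000 6.0000; -18.5000 -14.0000]
S = R + BᵀPB = [1/2 0; 0 1/2] + [18.0000 -30.0000; -30.0000 58.0000] = [18.5000 -30.0000; -30.0000 58.5000]
BᵀPA = [27.0000 -4.5000; -51.0000 4.5000]
K = S⁻¹·BᵀPA = [0.2716 -0.7037; -0.7325 -0.2840]
A−BK = [-0.0082 -0.1605; 0.0370 0.2222]
AᵀP(A−BK) = [0.3086 0.0185; 0.0185 0.3611]
P' = Q + AᵀP(A−BK) = [6.5586 3.0185; 3.0185 2.6111]
tr(P') = 9.1698


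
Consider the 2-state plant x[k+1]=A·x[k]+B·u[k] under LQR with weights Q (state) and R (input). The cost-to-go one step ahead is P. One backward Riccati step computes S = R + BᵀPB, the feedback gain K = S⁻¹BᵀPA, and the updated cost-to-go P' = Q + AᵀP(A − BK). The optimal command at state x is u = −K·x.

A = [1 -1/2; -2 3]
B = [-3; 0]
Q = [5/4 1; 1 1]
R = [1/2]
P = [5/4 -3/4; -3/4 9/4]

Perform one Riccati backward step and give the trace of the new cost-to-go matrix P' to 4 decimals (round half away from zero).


26.1888

BᵀP = [-3.7500 2.2500]
S = R + BᵀPB = [1/2] + [11.2500] = [11.7500]
BᵀPA = [-8.2500 8.6250]
K = S⁻¹·BᵀPA = [-0.7021 0.7340]
A−BK = [-1.1064 1.7021; -2.0000 3.0000]
AᵀP(A−BK) = [7.4574 -11.0691; -11.0691 16.4814]
P' = Q + AᵀP(A−BK) = [8.7074 -10.0691; -10.0691 17.4814]
tr(P') = 26.1888


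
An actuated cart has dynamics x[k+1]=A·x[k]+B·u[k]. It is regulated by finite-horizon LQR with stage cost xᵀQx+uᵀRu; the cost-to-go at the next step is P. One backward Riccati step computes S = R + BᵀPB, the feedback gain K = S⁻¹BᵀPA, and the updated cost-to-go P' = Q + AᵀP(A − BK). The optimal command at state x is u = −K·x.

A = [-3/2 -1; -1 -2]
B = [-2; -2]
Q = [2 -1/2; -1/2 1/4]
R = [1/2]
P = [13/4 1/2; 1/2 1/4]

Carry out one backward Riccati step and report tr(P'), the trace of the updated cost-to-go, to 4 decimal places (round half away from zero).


BᵀP = [-7.5000 -1.5000]
S = R + BᵀPB = [1/2] + [18.0000] = [18.5000]
BᵀPA = [12.7500 10.5000]
K = S⁻¹·BᵀPA = [0.6892 0.5676]
A−BK = [-0.1216 0.1351; 0.3784 -0.8649]
AᵀP(A−BK) = [0.2753 0.1385; 0.1385 0.2905]
P' = Q + AᵀP(A−BK) = [2.2753 -0.3615; -0.3615 0.5405]
tr(P') = 2.8159

2.8159


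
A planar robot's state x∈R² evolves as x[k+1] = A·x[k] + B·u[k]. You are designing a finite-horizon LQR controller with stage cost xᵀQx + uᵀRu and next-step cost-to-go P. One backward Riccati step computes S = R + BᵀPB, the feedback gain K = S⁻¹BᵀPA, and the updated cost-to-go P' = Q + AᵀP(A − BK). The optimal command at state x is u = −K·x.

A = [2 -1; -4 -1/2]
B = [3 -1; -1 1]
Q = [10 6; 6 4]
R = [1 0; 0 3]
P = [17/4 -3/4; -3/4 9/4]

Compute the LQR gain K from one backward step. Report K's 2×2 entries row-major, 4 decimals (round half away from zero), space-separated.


BᵀP = [13.5000 -4.5000; -5.0000 3.0000]
S = R + BᵀPB = [1 0; 0 3] + [45.0000 -18.0000; -18.0000 8.0000] = [46.0000 -18.0000; -18.0000 11.0000]
BᵀPA = [45.0000 -11.2500; -22.0000 3.5000]
K = S⁻¹·BᵀPA = [0.5440 -0.3338; -1.1099 -0.2280]
A−BK = [-0.7418 -0.2266; -2.3462 -0.6058]
AᵀP(A−BK) = [16.1044 3.7541; 3.7541 1.1054]
P' = Q + AᵀP(A−BK) = [26.1044 9.7541; 9.7541 5.1054]
tr(P') = 31.2098

0.5440 -0.3338 -1.1099 -0.2280


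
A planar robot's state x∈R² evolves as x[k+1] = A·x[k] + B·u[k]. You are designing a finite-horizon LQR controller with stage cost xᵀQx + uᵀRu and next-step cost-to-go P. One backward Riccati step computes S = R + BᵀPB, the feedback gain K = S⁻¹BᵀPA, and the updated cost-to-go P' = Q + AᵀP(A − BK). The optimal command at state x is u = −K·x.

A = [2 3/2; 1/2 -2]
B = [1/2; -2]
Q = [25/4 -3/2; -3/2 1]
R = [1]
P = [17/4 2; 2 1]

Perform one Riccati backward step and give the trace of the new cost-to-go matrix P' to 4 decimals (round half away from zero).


20.9848

BᵀP = [-1.8750 -1.0000]
S = R + BᵀPB = [1] + [1.0625] = [2.0625]
BᵀPA = [-4.2500 -0.8125]
K = S⁻¹·BᵀPA = [-2.0606 -0.3939]
A−BK = [3.0303 1.6970; -3.6212 -2.7879]
AᵀP(A−BK) = [12.4924 3.5758; 3.5758 1.2424]
P' = Q + AᵀP(A−BK) = [18.7424 2.0758; 2.0758 2.2424]
tr(P') = 20.9848


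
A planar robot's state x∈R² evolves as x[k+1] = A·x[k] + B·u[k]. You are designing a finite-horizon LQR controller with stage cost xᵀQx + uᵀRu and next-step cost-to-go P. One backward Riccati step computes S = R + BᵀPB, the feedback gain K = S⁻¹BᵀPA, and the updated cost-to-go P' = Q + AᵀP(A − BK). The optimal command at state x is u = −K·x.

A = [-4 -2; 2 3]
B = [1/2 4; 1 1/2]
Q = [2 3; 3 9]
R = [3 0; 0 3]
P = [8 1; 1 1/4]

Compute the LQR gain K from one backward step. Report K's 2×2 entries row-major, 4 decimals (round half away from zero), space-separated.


BᵀP = [5.0000 0.7500; 32.5000 4.1250]
S = R + BᵀPB = [3 0; 0 3] + [3.2500 20.3750; 20.3750 132.0625] = [6.2500 20.3750; 20.3750 135.0625]
BᵀPA = [-18.5000 -7.7500; -121.7500 -52.6250]
K = S⁻¹·BᵀPA = [-0.0420 0.0594; -0.8951 -0.3986]
A−BK = [-0.3986 -0.4353; 2.4895 3.1399]
AᵀP(A−BK) = [3.2448 2.0699; 2.0699 1.7343]
P' = Q + AᵀP(A−BK) = [5.2448 5.0699; 5.0699 10.7343]
tr(P') = 15.9790

-0.0420 0.0594 -0.8951 -0.3986


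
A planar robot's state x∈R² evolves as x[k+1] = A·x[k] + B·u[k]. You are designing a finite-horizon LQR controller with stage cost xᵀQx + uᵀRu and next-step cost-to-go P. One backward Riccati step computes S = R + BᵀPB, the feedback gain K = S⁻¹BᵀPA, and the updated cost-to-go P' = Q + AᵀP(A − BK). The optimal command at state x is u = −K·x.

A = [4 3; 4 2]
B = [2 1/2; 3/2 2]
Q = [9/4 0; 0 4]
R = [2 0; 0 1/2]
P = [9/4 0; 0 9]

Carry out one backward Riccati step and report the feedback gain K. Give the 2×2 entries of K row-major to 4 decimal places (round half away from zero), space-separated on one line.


BᵀP = [4.5000 13.5000; 1.1250 18.0000]
S = R + BᵀPB = [2 0; 0 1/2] + [29.2500 29.2500; 29.2500 36.5625] = [31.2500 29.2500; 29.2500 37.0625]
BᵀPA = [72.0000 40.5000; 76.5000 39.3750]
K = S⁻¹·BᵀPA = [1.4237 1.1542; 0.9405 0.1515]
A−BK = [0.6823 0.6158; -0.0165 -0.0343]
AᵀP(A−BK) = [5.5462 4.3083; 4.3083 3.5398]
P' = Q + AᵀP(A−BK) = [7.7962 4.3083; 4.3083 7.5398]
tr(P') = 15.3360

1.4237 1.1542 0.9405 0.1515
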